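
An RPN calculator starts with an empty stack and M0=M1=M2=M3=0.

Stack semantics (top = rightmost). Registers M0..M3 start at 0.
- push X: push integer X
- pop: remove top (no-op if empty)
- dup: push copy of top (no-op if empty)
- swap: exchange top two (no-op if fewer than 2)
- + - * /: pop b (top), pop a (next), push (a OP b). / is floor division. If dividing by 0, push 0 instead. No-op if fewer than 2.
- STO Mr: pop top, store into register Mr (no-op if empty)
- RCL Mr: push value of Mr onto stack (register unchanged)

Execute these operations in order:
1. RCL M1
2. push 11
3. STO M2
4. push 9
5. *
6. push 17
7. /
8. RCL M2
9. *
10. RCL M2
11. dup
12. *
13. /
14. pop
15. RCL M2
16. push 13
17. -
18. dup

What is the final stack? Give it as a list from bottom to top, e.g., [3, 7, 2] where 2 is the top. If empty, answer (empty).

After op 1 (RCL M1): stack=[0] mem=[0,0,0,0]
After op 2 (push 11): stack=[0,11] mem=[0,0,0,0]
After op 3 (STO M2): stack=[0] mem=[0,0,11,0]
After op 4 (push 9): stack=[0,9] mem=[0,0,11,0]
After op 5 (*): stack=[0] mem=[0,0,11,0]
After op 6 (push 17): stack=[0,17] mem=[0,0,11,0]
After op 7 (/): stack=[0] mem=[0,0,11,0]
After op 8 (RCL M2): stack=[0,11] mem=[0,0,11,0]
After op 9 (*): stack=[0] mem=[0,0,11,0]
After op 10 (RCL M2): stack=[0,11] mem=[0,0,11,0]
After op 11 (dup): stack=[0,11,11] mem=[0,0,11,0]
After op 12 (*): stack=[0,121] mem=[0,0,11,0]
After op 13 (/): stack=[0] mem=[0,0,11,0]
After op 14 (pop): stack=[empty] mem=[0,0,11,0]
After op 15 (RCL M2): stack=[11] mem=[0,0,11,0]
After op 16 (push 13): stack=[11,13] mem=[0,0,11,0]
After op 17 (-): stack=[-2] mem=[0,0,11,0]
After op 18 (dup): stack=[-2,-2] mem=[0,0,11,0]

Answer: [-2, -2]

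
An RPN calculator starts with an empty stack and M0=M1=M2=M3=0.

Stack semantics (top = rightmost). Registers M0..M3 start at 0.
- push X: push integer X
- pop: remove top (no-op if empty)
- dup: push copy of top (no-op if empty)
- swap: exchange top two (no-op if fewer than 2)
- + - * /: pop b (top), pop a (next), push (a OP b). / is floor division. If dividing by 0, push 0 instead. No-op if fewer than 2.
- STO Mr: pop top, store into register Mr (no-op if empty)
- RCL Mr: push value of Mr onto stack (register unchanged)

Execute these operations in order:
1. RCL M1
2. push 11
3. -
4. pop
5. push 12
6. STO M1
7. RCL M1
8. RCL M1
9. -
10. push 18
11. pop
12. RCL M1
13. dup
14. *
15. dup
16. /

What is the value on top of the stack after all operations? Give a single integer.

After op 1 (RCL M1): stack=[0] mem=[0,0,0,0]
After op 2 (push 11): stack=[0,11] mem=[0,0,0,0]
After op 3 (-): stack=[-11] mem=[0,0,0,0]
After op 4 (pop): stack=[empty] mem=[0,0,0,0]
After op 5 (push 12): stack=[12] mem=[0,0,0,0]
After op 6 (STO M1): stack=[empty] mem=[0,12,0,0]
After op 7 (RCL M1): stack=[12] mem=[0,12,0,0]
After op 8 (RCL M1): stack=[12,12] mem=[0,12,0,0]
After op 9 (-): stack=[0] mem=[0,12,0,0]
After op 10 (push 18): stack=[0,18] mem=[0,12,0,0]
After op 11 (pop): stack=[0] mem=[0,12,0,0]
After op 12 (RCL M1): stack=[0,12] mem=[0,12,0,0]
After op 13 (dup): stack=[0,12,12] mem=[0,12,0,0]
After op 14 (*): stack=[0,144] mem=[0,12,0,0]
After op 15 (dup): stack=[0,144,144] mem=[0,12,0,0]
After op 16 (/): stack=[0,1] mem=[0,12,0,0]

Answer: 1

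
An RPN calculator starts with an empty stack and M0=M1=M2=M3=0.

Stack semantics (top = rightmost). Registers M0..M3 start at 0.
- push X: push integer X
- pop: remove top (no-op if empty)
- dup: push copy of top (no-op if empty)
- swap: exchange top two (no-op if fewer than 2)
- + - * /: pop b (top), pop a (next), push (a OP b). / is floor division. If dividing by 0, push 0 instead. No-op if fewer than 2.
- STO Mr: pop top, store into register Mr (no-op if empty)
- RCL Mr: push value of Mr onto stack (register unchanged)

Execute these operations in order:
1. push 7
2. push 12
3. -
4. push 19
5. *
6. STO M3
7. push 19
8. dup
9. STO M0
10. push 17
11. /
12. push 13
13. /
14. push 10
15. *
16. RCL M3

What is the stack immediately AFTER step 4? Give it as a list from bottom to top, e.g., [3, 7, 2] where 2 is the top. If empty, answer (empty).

After op 1 (push 7): stack=[7] mem=[0,0,0,0]
After op 2 (push 12): stack=[7,12] mem=[0,0,0,0]
After op 3 (-): stack=[-5] mem=[0,0,0,0]
After op 4 (push 19): stack=[-5,19] mem=[0,0,0,0]

[-5, 19]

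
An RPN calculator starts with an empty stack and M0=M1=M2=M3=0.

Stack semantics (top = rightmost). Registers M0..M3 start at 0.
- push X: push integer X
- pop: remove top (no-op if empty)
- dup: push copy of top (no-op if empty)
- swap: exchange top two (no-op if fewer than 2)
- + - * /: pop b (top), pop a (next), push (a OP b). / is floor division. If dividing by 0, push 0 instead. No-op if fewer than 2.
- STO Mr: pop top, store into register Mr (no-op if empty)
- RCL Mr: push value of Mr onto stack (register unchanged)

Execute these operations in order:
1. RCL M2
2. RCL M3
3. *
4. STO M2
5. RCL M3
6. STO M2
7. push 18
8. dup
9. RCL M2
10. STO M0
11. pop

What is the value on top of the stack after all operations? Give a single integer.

Answer: 18

Derivation:
After op 1 (RCL M2): stack=[0] mem=[0,0,0,0]
After op 2 (RCL M3): stack=[0,0] mem=[0,0,0,0]
After op 3 (*): stack=[0] mem=[0,0,0,0]
After op 4 (STO M2): stack=[empty] mem=[0,0,0,0]
After op 5 (RCL M3): stack=[0] mem=[0,0,0,0]
After op 6 (STO M2): stack=[empty] mem=[0,0,0,0]
After op 7 (push 18): stack=[18] mem=[0,0,0,0]
After op 8 (dup): stack=[18,18] mem=[0,0,0,0]
After op 9 (RCL M2): stack=[18,18,0] mem=[0,0,0,0]
After op 10 (STO M0): stack=[18,18] mem=[0,0,0,0]
After op 11 (pop): stack=[18] mem=[0,0,0,0]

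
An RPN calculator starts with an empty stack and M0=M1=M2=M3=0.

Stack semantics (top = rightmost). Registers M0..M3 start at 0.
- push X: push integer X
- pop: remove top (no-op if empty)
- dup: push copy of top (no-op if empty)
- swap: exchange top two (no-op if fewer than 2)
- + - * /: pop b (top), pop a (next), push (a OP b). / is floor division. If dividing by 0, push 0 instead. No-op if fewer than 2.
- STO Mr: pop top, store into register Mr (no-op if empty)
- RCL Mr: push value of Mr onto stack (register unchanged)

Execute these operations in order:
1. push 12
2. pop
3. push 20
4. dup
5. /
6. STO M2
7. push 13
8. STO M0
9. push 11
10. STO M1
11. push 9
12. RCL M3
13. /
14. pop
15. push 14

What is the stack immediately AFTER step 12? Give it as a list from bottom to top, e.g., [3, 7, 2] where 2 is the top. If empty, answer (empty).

After op 1 (push 12): stack=[12] mem=[0,0,0,0]
After op 2 (pop): stack=[empty] mem=[0,0,0,0]
After op 3 (push 20): stack=[20] mem=[0,0,0,0]
After op 4 (dup): stack=[20,20] mem=[0,0,0,0]
After op 5 (/): stack=[1] mem=[0,0,0,0]
After op 6 (STO M2): stack=[empty] mem=[0,0,1,0]
After op 7 (push 13): stack=[13] mem=[0,0,1,0]
After op 8 (STO M0): stack=[empty] mem=[13,0,1,0]
After op 9 (push 11): stack=[11] mem=[13,0,1,0]
After op 10 (STO M1): stack=[empty] mem=[13,11,1,0]
After op 11 (push 9): stack=[9] mem=[13,11,1,0]
After op 12 (RCL M3): stack=[9,0] mem=[13,11,1,0]

[9, 0]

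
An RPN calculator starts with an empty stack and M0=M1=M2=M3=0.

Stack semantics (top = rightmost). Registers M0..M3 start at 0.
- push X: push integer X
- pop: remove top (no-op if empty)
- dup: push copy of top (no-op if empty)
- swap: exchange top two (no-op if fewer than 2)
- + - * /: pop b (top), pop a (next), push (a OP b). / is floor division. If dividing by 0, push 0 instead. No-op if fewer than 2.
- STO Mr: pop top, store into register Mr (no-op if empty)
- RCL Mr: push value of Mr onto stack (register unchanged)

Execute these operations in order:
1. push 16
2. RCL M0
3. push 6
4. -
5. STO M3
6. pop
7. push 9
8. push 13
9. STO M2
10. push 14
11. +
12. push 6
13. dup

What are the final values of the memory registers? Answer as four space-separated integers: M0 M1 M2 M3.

After op 1 (push 16): stack=[16] mem=[0,0,0,0]
After op 2 (RCL M0): stack=[16,0] mem=[0,0,0,0]
After op 3 (push 6): stack=[16,0,6] mem=[0,0,0,0]
After op 4 (-): stack=[16,-6] mem=[0,0,0,0]
After op 5 (STO M3): stack=[16] mem=[0,0,0,-6]
After op 6 (pop): stack=[empty] mem=[0,0,0,-6]
After op 7 (push 9): stack=[9] mem=[0,0,0,-6]
After op 8 (push 13): stack=[9,13] mem=[0,0,0,-6]
After op 9 (STO M2): stack=[9] mem=[0,0,13,-6]
After op 10 (push 14): stack=[9,14] mem=[0,0,13,-6]
After op 11 (+): stack=[23] mem=[0,0,13,-6]
After op 12 (push 6): stack=[23,6] mem=[0,0,13,-6]
After op 13 (dup): stack=[23,6,6] mem=[0,0,13,-6]

Answer: 0 0 13 -6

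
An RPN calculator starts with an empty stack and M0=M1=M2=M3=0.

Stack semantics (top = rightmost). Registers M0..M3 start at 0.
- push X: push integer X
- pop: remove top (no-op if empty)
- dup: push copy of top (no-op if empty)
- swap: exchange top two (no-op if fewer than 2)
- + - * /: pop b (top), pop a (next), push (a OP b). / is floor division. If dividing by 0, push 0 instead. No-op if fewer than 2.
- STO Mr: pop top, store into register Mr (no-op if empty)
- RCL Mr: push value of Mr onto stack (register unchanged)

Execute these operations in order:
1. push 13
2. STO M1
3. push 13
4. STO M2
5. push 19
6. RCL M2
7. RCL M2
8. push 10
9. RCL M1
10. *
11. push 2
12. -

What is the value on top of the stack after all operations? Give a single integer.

Answer: 128

Derivation:
After op 1 (push 13): stack=[13] mem=[0,0,0,0]
After op 2 (STO M1): stack=[empty] mem=[0,13,0,0]
After op 3 (push 13): stack=[13] mem=[0,13,0,0]
After op 4 (STO M2): stack=[empty] mem=[0,13,13,0]
After op 5 (push 19): stack=[19] mem=[0,13,13,0]
After op 6 (RCL M2): stack=[19,13] mem=[0,13,13,0]
After op 7 (RCL M2): stack=[19,13,13] mem=[0,13,13,0]
After op 8 (push 10): stack=[19,13,13,10] mem=[0,13,13,0]
After op 9 (RCL M1): stack=[19,13,13,10,13] mem=[0,13,13,0]
After op 10 (*): stack=[19,13,13,130] mem=[0,13,13,0]
After op 11 (push 2): stack=[19,13,13,130,2] mem=[0,13,13,0]
After op 12 (-): stack=[19,13,13,128] mem=[0,13,13,0]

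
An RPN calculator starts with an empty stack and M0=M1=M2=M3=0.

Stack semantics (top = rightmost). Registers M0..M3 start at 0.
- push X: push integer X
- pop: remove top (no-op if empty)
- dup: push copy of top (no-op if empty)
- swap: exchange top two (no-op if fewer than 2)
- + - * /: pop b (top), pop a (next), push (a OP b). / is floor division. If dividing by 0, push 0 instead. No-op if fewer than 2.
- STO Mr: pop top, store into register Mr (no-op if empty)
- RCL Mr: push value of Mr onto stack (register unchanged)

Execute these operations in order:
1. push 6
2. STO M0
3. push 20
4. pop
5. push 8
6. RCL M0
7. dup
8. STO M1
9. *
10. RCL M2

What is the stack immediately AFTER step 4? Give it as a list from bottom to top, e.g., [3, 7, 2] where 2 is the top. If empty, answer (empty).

After op 1 (push 6): stack=[6] mem=[0,0,0,0]
After op 2 (STO M0): stack=[empty] mem=[6,0,0,0]
After op 3 (push 20): stack=[20] mem=[6,0,0,0]
After op 4 (pop): stack=[empty] mem=[6,0,0,0]

(empty)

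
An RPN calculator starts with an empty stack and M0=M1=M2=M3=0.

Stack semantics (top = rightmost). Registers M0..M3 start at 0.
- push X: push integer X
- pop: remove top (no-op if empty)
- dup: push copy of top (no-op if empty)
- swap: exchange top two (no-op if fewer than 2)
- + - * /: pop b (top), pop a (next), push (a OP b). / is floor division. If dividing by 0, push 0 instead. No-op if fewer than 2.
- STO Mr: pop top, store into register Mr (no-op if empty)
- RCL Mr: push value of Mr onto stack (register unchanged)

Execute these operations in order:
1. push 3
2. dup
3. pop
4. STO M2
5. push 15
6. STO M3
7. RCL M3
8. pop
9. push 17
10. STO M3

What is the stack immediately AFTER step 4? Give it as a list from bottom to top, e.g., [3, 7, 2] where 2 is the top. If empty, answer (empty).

After op 1 (push 3): stack=[3] mem=[0,0,0,0]
After op 2 (dup): stack=[3,3] mem=[0,0,0,0]
After op 3 (pop): stack=[3] mem=[0,0,0,0]
After op 4 (STO M2): stack=[empty] mem=[0,0,3,0]

(empty)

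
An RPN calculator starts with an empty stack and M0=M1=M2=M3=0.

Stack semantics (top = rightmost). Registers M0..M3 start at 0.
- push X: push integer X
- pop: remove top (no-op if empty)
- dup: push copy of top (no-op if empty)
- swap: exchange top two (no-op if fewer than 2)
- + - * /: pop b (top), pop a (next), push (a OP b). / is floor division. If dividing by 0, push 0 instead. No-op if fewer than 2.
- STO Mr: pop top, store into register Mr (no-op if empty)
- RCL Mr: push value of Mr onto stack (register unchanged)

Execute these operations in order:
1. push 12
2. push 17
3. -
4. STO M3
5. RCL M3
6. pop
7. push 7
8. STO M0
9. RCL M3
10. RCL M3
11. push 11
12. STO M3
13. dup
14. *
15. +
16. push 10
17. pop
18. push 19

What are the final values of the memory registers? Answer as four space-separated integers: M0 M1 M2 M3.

After op 1 (push 12): stack=[12] mem=[0,0,0,0]
After op 2 (push 17): stack=[12,17] mem=[0,0,0,0]
After op 3 (-): stack=[-5] mem=[0,0,0,0]
After op 4 (STO M3): stack=[empty] mem=[0,0,0,-5]
After op 5 (RCL M3): stack=[-5] mem=[0,0,0,-5]
After op 6 (pop): stack=[empty] mem=[0,0,0,-5]
After op 7 (push 7): stack=[7] mem=[0,0,0,-5]
After op 8 (STO M0): stack=[empty] mem=[7,0,0,-5]
After op 9 (RCL M3): stack=[-5] mem=[7,0,0,-5]
After op 10 (RCL M3): stack=[-5,-5] mem=[7,0,0,-5]
After op 11 (push 11): stack=[-5,-5,11] mem=[7,0,0,-5]
After op 12 (STO M3): stack=[-5,-5] mem=[7,0,0,11]
After op 13 (dup): stack=[-5,-5,-5] mem=[7,0,0,11]
After op 14 (*): stack=[-5,25] mem=[7,0,0,11]
After op 15 (+): stack=[20] mem=[7,0,0,11]
After op 16 (push 10): stack=[20,10] mem=[7,0,0,11]
After op 17 (pop): stack=[20] mem=[7,0,0,11]
After op 18 (push 19): stack=[20,19] mem=[7,0,0,11]

Answer: 7 0 0 11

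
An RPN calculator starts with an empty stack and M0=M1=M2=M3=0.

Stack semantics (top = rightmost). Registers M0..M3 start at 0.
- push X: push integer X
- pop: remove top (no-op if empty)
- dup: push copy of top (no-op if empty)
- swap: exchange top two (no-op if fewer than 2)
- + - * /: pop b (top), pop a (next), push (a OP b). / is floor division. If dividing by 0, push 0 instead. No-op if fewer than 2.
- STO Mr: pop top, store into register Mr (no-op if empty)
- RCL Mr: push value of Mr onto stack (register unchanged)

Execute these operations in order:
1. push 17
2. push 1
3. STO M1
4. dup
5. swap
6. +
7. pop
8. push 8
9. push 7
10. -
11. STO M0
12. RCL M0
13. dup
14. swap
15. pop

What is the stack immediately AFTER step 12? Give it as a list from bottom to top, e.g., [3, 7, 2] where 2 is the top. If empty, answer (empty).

After op 1 (push 17): stack=[17] mem=[0,0,0,0]
After op 2 (push 1): stack=[17,1] mem=[0,0,0,0]
After op 3 (STO M1): stack=[17] mem=[0,1,0,0]
After op 4 (dup): stack=[17,17] mem=[0,1,0,0]
After op 5 (swap): stack=[17,17] mem=[0,1,0,0]
After op 6 (+): stack=[34] mem=[0,1,0,0]
After op 7 (pop): stack=[empty] mem=[0,1,0,0]
After op 8 (push 8): stack=[8] mem=[0,1,0,0]
After op 9 (push 7): stack=[8,7] mem=[0,1,0,0]
After op 10 (-): stack=[1] mem=[0,1,0,0]
After op 11 (STO M0): stack=[empty] mem=[1,1,0,0]
After op 12 (RCL M0): stack=[1] mem=[1,1,0,0]

[1]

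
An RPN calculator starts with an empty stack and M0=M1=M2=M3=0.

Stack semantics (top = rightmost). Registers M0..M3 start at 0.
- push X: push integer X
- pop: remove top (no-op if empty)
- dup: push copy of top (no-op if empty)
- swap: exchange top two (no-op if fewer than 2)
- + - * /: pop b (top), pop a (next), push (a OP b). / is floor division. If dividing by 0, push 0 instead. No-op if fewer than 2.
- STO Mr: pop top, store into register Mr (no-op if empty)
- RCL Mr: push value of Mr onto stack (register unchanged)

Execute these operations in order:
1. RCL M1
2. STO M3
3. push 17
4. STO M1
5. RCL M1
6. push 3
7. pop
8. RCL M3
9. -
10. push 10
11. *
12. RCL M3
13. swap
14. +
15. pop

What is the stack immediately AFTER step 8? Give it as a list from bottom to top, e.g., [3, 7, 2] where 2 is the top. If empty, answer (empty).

After op 1 (RCL M1): stack=[0] mem=[0,0,0,0]
After op 2 (STO M3): stack=[empty] mem=[0,0,0,0]
After op 3 (push 17): stack=[17] mem=[0,0,0,0]
After op 4 (STO M1): stack=[empty] mem=[0,17,0,0]
After op 5 (RCL M1): stack=[17] mem=[0,17,0,0]
After op 6 (push 3): stack=[17,3] mem=[0,17,0,0]
After op 7 (pop): stack=[17] mem=[0,17,0,0]
After op 8 (RCL M3): stack=[17,0] mem=[0,17,0,0]

[17, 0]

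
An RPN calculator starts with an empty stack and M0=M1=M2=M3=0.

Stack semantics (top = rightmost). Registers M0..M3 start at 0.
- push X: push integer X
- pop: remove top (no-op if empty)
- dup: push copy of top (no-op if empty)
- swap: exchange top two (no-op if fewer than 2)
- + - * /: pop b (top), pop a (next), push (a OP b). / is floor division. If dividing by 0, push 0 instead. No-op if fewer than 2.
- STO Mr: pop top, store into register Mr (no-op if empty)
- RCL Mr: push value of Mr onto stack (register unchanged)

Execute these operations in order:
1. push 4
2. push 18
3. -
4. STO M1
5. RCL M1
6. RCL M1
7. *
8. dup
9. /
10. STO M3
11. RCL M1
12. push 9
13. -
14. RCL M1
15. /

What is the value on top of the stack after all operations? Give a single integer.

Answer: 1

Derivation:
After op 1 (push 4): stack=[4] mem=[0,0,0,0]
After op 2 (push 18): stack=[4,18] mem=[0,0,0,0]
After op 3 (-): stack=[-14] mem=[0,0,0,0]
After op 4 (STO M1): stack=[empty] mem=[0,-14,0,0]
After op 5 (RCL M1): stack=[-14] mem=[0,-14,0,0]
After op 6 (RCL M1): stack=[-14,-14] mem=[0,-14,0,0]
After op 7 (*): stack=[196] mem=[0,-14,0,0]
After op 8 (dup): stack=[196,196] mem=[0,-14,0,0]
After op 9 (/): stack=[1] mem=[0,-14,0,0]
After op 10 (STO M3): stack=[empty] mem=[0,-14,0,1]
After op 11 (RCL M1): stack=[-14] mem=[0,-14,0,1]
After op 12 (push 9): stack=[-14,9] mem=[0,-14,0,1]
After op 13 (-): stack=[-23] mem=[0,-14,0,1]
After op 14 (RCL M1): stack=[-23,-14] mem=[0,-14,0,1]
After op 15 (/): stack=[1] mem=[0,-14,0,1]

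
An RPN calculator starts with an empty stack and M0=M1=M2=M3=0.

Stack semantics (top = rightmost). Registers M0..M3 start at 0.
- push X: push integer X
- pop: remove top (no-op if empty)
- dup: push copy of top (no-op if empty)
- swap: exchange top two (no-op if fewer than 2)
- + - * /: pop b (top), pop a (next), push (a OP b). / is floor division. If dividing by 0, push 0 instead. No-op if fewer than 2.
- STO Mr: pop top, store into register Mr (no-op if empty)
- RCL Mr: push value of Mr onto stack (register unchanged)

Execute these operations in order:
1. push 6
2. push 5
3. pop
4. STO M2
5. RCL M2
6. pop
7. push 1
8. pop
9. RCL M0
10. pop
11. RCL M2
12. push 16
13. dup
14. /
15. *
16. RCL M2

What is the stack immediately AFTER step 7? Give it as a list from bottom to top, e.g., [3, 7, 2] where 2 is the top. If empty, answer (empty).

After op 1 (push 6): stack=[6] mem=[0,0,0,0]
After op 2 (push 5): stack=[6,5] mem=[0,0,0,0]
After op 3 (pop): stack=[6] mem=[0,0,0,0]
After op 4 (STO M2): stack=[empty] mem=[0,0,6,0]
After op 5 (RCL M2): stack=[6] mem=[0,0,6,0]
After op 6 (pop): stack=[empty] mem=[0,0,6,0]
After op 7 (push 1): stack=[1] mem=[0,0,6,0]

[1]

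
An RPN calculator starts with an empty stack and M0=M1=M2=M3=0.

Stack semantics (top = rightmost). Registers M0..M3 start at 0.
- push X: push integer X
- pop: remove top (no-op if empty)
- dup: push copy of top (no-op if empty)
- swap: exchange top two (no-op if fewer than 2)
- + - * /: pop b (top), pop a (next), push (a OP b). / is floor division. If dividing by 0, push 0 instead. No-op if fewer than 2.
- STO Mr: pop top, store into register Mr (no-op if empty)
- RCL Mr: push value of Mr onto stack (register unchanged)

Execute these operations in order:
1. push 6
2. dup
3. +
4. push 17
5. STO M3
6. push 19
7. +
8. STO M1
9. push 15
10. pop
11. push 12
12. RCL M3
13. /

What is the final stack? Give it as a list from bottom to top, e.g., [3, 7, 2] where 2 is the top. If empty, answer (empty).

After op 1 (push 6): stack=[6] mem=[0,0,0,0]
After op 2 (dup): stack=[6,6] mem=[0,0,0,0]
After op 3 (+): stack=[12] mem=[0,0,0,0]
After op 4 (push 17): stack=[12,17] mem=[0,0,0,0]
After op 5 (STO M3): stack=[12] mem=[0,0,0,17]
After op 6 (push 19): stack=[12,19] mem=[0,0,0,17]
After op 7 (+): stack=[31] mem=[0,0,0,17]
After op 8 (STO M1): stack=[empty] mem=[0,31,0,17]
After op 9 (push 15): stack=[15] mem=[0,31,0,17]
After op 10 (pop): stack=[empty] mem=[0,31,0,17]
After op 11 (push 12): stack=[12] mem=[0,31,0,17]
After op 12 (RCL M3): stack=[12,17] mem=[0,31,0,17]
After op 13 (/): stack=[0] mem=[0,31,0,17]

Answer: [0]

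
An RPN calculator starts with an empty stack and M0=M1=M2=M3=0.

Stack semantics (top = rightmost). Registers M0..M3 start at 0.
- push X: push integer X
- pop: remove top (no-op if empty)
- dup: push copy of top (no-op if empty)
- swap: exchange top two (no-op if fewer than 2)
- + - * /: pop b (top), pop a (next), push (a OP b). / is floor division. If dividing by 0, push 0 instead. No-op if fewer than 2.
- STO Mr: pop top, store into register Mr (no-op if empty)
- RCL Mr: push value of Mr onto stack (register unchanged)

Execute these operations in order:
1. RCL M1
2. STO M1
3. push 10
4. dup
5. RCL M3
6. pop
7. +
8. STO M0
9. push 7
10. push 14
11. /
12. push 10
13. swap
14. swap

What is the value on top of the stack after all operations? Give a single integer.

Answer: 10

Derivation:
After op 1 (RCL M1): stack=[0] mem=[0,0,0,0]
After op 2 (STO M1): stack=[empty] mem=[0,0,0,0]
After op 3 (push 10): stack=[10] mem=[0,0,0,0]
After op 4 (dup): stack=[10,10] mem=[0,0,0,0]
After op 5 (RCL M3): stack=[10,10,0] mem=[0,0,0,0]
After op 6 (pop): stack=[10,10] mem=[0,0,0,0]
After op 7 (+): stack=[20] mem=[0,0,0,0]
After op 8 (STO M0): stack=[empty] mem=[20,0,0,0]
After op 9 (push 7): stack=[7] mem=[20,0,0,0]
After op 10 (push 14): stack=[7,14] mem=[20,0,0,0]
After op 11 (/): stack=[0] mem=[20,0,0,0]
After op 12 (push 10): stack=[0,10] mem=[20,0,0,0]
After op 13 (swap): stack=[10,0] mem=[20,0,0,0]
After op 14 (swap): stack=[0,10] mem=[20,0,0,0]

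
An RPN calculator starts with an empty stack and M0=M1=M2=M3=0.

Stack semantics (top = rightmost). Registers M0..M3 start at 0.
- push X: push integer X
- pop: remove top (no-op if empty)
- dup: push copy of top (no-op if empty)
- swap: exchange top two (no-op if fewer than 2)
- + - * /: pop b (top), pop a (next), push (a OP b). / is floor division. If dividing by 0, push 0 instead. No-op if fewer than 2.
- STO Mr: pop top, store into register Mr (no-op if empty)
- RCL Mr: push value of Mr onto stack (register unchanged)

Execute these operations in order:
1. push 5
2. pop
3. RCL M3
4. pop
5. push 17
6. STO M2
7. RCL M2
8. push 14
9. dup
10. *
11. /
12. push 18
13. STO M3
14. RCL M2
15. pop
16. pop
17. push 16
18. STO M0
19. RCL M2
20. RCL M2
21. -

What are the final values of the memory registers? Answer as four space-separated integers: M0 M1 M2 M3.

After op 1 (push 5): stack=[5] mem=[0,0,0,0]
After op 2 (pop): stack=[empty] mem=[0,0,0,0]
After op 3 (RCL M3): stack=[0] mem=[0,0,0,0]
After op 4 (pop): stack=[empty] mem=[0,0,0,0]
After op 5 (push 17): stack=[17] mem=[0,0,0,0]
After op 6 (STO M2): stack=[empty] mem=[0,0,17,0]
After op 7 (RCL M2): stack=[17] mem=[0,0,17,0]
After op 8 (push 14): stack=[17,14] mem=[0,0,17,0]
After op 9 (dup): stack=[17,14,14] mem=[0,0,17,0]
After op 10 (*): stack=[17,196] mem=[0,0,17,0]
After op 11 (/): stack=[0] mem=[0,0,17,0]
After op 12 (push 18): stack=[0,18] mem=[0,0,17,0]
After op 13 (STO M3): stack=[0] mem=[0,0,17,18]
After op 14 (RCL M2): stack=[0,17] mem=[0,0,17,18]
After op 15 (pop): stack=[0] mem=[0,0,17,18]
After op 16 (pop): stack=[empty] mem=[0,0,17,18]
After op 17 (push 16): stack=[16] mem=[0,0,17,18]
After op 18 (STO M0): stack=[empty] mem=[16,0,17,18]
After op 19 (RCL M2): stack=[17] mem=[16,0,17,18]
After op 20 (RCL M2): stack=[17,17] mem=[16,0,17,18]
After op 21 (-): stack=[0] mem=[16,0,17,18]

Answer: 16 0 17 18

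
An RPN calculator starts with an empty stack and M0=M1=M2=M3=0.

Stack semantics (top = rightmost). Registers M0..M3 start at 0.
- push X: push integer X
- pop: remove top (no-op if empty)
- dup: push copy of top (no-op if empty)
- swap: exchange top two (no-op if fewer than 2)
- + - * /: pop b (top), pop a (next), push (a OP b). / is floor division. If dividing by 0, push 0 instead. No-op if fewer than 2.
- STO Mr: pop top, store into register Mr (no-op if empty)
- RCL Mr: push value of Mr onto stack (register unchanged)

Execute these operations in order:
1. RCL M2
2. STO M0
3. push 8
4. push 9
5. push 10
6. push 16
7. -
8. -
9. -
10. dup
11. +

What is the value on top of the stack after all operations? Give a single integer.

Answer: -14

Derivation:
After op 1 (RCL M2): stack=[0] mem=[0,0,0,0]
After op 2 (STO M0): stack=[empty] mem=[0,0,0,0]
After op 3 (push 8): stack=[8] mem=[0,0,0,0]
After op 4 (push 9): stack=[8,9] mem=[0,0,0,0]
After op 5 (push 10): stack=[8,9,10] mem=[0,0,0,0]
After op 6 (push 16): stack=[8,9,10,16] mem=[0,0,0,0]
After op 7 (-): stack=[8,9,-6] mem=[0,0,0,0]
After op 8 (-): stack=[8,15] mem=[0,0,0,0]
After op 9 (-): stack=[-7] mem=[0,0,0,0]
After op 10 (dup): stack=[-7,-7] mem=[0,0,0,0]
After op 11 (+): stack=[-14] mem=[0,0,0,0]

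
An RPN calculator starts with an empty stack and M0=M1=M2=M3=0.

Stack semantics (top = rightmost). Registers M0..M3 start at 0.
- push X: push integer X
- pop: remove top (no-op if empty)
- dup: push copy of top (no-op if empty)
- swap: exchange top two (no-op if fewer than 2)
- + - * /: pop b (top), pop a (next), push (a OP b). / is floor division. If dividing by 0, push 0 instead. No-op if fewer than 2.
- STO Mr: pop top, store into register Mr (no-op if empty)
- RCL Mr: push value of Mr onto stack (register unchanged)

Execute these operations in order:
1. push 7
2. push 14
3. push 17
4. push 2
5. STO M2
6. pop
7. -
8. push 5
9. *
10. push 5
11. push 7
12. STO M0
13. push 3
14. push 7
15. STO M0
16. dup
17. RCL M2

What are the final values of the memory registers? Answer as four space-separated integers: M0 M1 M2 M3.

After op 1 (push 7): stack=[7] mem=[0,0,0,0]
After op 2 (push 14): stack=[7,14] mem=[0,0,0,0]
After op 3 (push 17): stack=[7,14,17] mem=[0,0,0,0]
After op 4 (push 2): stack=[7,14,17,2] mem=[0,0,0,0]
After op 5 (STO M2): stack=[7,14,17] mem=[0,0,2,0]
After op 6 (pop): stack=[7,14] mem=[0,0,2,0]
After op 7 (-): stack=[-7] mem=[0,0,2,0]
After op 8 (push 5): stack=[-7,5] mem=[0,0,2,0]
After op 9 (*): stack=[-35] mem=[0,0,2,0]
After op 10 (push 5): stack=[-35,5] mem=[0,0,2,0]
After op 11 (push 7): stack=[-35,5,7] mem=[0,0,2,0]
After op 12 (STO M0): stack=[-35,5] mem=[7,0,2,0]
After op 13 (push 3): stack=[-35,5,3] mem=[7,0,2,0]
After op 14 (push 7): stack=[-35,5,3,7] mem=[7,0,2,0]
After op 15 (STO M0): stack=[-35,5,3] mem=[7,0,2,0]
After op 16 (dup): stack=[-35,5,3,3] mem=[7,0,2,0]
After op 17 (RCL M2): stack=[-35,5,3,3,2] mem=[7,0,2,0]

Answer: 7 0 2 0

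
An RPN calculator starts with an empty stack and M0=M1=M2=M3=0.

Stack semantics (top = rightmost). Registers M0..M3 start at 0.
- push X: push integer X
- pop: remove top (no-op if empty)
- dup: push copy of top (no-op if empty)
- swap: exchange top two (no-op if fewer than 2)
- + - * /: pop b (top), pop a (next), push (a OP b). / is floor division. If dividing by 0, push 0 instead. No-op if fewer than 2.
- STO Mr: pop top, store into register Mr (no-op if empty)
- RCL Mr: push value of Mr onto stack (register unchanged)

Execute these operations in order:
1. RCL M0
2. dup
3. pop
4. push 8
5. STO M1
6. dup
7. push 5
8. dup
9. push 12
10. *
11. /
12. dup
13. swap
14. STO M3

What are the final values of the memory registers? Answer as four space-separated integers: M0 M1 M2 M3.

Answer: 0 8 0 0

Derivation:
After op 1 (RCL M0): stack=[0] mem=[0,0,0,0]
After op 2 (dup): stack=[0,0] mem=[0,0,0,0]
After op 3 (pop): stack=[0] mem=[0,0,0,0]
After op 4 (push 8): stack=[0,8] mem=[0,0,0,0]
After op 5 (STO M1): stack=[0] mem=[0,8,0,0]
After op 6 (dup): stack=[0,0] mem=[0,8,0,0]
After op 7 (push 5): stack=[0,0,5] mem=[0,8,0,0]
After op 8 (dup): stack=[0,0,5,5] mem=[0,8,0,0]
After op 9 (push 12): stack=[0,0,5,5,12] mem=[0,8,0,0]
After op 10 (*): stack=[0,0,5,60] mem=[0,8,0,0]
After op 11 (/): stack=[0,0,0] mem=[0,8,0,0]
After op 12 (dup): stack=[0,0,0,0] mem=[0,8,0,0]
After op 13 (swap): stack=[0,0,0,0] mem=[0,8,0,0]
After op 14 (STO M3): stack=[0,0,0] mem=[0,8,0,0]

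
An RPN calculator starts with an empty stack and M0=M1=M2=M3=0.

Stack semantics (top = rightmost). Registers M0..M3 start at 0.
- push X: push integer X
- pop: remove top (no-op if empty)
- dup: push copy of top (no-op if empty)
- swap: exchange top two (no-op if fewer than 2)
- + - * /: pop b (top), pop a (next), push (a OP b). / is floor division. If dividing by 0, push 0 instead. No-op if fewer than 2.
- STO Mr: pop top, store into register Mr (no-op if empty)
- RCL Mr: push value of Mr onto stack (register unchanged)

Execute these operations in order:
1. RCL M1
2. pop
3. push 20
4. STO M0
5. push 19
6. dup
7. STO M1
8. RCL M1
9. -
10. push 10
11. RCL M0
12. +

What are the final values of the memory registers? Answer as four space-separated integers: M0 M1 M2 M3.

Answer: 20 19 0 0

Derivation:
After op 1 (RCL M1): stack=[0] mem=[0,0,0,0]
After op 2 (pop): stack=[empty] mem=[0,0,0,0]
After op 3 (push 20): stack=[20] mem=[0,0,0,0]
After op 4 (STO M0): stack=[empty] mem=[20,0,0,0]
After op 5 (push 19): stack=[19] mem=[20,0,0,0]
After op 6 (dup): stack=[19,19] mem=[20,0,0,0]
After op 7 (STO M1): stack=[19] mem=[20,19,0,0]
After op 8 (RCL M1): stack=[19,19] mem=[20,19,0,0]
After op 9 (-): stack=[0] mem=[20,19,0,0]
After op 10 (push 10): stack=[0,10] mem=[20,19,0,0]
After op 11 (RCL M0): stack=[0,10,20] mem=[20,19,0,0]
After op 12 (+): stack=[0,30] mem=[20,19,0,0]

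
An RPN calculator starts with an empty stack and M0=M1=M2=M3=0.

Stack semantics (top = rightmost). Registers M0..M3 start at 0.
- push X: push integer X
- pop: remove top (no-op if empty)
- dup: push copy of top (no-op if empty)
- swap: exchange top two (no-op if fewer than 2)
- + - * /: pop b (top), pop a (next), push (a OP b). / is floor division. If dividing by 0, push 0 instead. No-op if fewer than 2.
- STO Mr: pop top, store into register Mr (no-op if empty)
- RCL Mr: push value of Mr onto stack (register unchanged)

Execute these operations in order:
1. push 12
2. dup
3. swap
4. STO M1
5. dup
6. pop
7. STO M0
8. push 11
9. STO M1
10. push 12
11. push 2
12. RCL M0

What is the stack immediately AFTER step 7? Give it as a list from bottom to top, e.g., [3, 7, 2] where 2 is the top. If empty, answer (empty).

After op 1 (push 12): stack=[12] mem=[0,0,0,0]
After op 2 (dup): stack=[12,12] mem=[0,0,0,0]
After op 3 (swap): stack=[12,12] mem=[0,0,0,0]
After op 4 (STO M1): stack=[12] mem=[0,12,0,0]
After op 5 (dup): stack=[12,12] mem=[0,12,0,0]
After op 6 (pop): stack=[12] mem=[0,12,0,0]
After op 7 (STO M0): stack=[empty] mem=[12,12,0,0]

(empty)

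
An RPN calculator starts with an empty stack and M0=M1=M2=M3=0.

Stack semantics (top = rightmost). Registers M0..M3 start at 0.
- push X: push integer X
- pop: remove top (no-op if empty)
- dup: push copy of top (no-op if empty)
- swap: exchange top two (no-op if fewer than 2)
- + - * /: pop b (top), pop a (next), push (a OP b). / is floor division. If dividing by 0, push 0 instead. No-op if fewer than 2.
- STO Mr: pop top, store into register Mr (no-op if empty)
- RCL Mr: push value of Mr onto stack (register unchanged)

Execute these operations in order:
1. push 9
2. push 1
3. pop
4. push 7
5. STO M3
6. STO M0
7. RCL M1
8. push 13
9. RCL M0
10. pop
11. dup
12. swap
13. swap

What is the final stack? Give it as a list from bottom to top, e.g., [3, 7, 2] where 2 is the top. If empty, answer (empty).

After op 1 (push 9): stack=[9] mem=[0,0,0,0]
After op 2 (push 1): stack=[9,1] mem=[0,0,0,0]
After op 3 (pop): stack=[9] mem=[0,0,0,0]
After op 4 (push 7): stack=[9,7] mem=[0,0,0,0]
After op 5 (STO M3): stack=[9] mem=[0,0,0,7]
After op 6 (STO M0): stack=[empty] mem=[9,0,0,7]
After op 7 (RCL M1): stack=[0] mem=[9,0,0,7]
After op 8 (push 13): stack=[0,13] mem=[9,0,0,7]
After op 9 (RCL M0): stack=[0,13,9] mem=[9,0,0,7]
After op 10 (pop): stack=[0,13] mem=[9,0,0,7]
After op 11 (dup): stack=[0,13,13] mem=[9,0,0,7]
After op 12 (swap): stack=[0,13,13] mem=[9,0,0,7]
After op 13 (swap): stack=[0,13,13] mem=[9,0,0,7]

Answer: [0, 13, 13]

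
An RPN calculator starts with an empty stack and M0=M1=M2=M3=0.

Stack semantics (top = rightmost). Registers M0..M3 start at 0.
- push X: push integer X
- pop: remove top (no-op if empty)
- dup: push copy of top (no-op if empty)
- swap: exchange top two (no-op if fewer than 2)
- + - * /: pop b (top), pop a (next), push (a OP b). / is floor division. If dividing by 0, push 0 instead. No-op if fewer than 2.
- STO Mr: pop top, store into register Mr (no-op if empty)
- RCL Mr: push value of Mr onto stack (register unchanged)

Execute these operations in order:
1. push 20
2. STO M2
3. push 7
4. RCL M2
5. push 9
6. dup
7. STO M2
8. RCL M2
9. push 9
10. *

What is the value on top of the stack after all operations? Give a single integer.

After op 1 (push 20): stack=[20] mem=[0,0,0,0]
After op 2 (STO M2): stack=[empty] mem=[0,0,20,0]
After op 3 (push 7): stack=[7] mem=[0,0,20,0]
After op 4 (RCL M2): stack=[7,20] mem=[0,0,20,0]
After op 5 (push 9): stack=[7,20,9] mem=[0,0,20,0]
After op 6 (dup): stack=[7,20,9,9] mem=[0,0,20,0]
After op 7 (STO M2): stack=[7,20,9] mem=[0,0,9,0]
After op 8 (RCL M2): stack=[7,20,9,9] mem=[0,0,9,0]
After op 9 (push 9): stack=[7,20,9,9,9] mem=[0,0,9,0]
After op 10 (*): stack=[7,20,9,81] mem=[0,0,9,0]

Answer: 81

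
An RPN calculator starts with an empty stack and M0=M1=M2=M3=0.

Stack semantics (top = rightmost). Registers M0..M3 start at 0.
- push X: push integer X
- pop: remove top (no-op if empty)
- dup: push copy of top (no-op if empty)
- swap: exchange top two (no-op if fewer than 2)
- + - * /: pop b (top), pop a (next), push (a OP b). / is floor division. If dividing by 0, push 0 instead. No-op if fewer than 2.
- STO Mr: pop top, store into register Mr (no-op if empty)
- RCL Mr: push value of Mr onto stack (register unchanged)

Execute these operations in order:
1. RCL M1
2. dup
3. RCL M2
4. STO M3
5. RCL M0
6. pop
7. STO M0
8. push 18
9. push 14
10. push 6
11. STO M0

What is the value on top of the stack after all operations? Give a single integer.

After op 1 (RCL M1): stack=[0] mem=[0,0,0,0]
After op 2 (dup): stack=[0,0] mem=[0,0,0,0]
After op 3 (RCL M2): stack=[0,0,0] mem=[0,0,0,0]
After op 4 (STO M3): stack=[0,0] mem=[0,0,0,0]
After op 5 (RCL M0): stack=[0,0,0] mem=[0,0,0,0]
After op 6 (pop): stack=[0,0] mem=[0,0,0,0]
After op 7 (STO M0): stack=[0] mem=[0,0,0,0]
After op 8 (push 18): stack=[0,18] mem=[0,0,0,0]
After op 9 (push 14): stack=[0,18,14] mem=[0,0,0,0]
After op 10 (push 6): stack=[0,18,14,6] mem=[0,0,0,0]
After op 11 (STO M0): stack=[0,18,14] mem=[6,0,0,0]

Answer: 14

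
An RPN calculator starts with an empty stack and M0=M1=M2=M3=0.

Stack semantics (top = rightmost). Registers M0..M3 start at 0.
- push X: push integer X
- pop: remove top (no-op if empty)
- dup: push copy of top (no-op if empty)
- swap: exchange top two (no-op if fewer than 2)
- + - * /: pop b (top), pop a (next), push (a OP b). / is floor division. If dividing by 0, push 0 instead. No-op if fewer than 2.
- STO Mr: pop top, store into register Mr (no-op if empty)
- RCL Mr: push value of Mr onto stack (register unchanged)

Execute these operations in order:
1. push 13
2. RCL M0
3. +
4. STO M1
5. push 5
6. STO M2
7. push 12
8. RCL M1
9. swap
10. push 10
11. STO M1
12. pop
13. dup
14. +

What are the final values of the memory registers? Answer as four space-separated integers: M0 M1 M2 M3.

Answer: 0 10 5 0

Derivation:
After op 1 (push 13): stack=[13] mem=[0,0,0,0]
After op 2 (RCL M0): stack=[13,0] mem=[0,0,0,0]
After op 3 (+): stack=[13] mem=[0,0,0,0]
After op 4 (STO M1): stack=[empty] mem=[0,13,0,0]
After op 5 (push 5): stack=[5] mem=[0,13,0,0]
After op 6 (STO M2): stack=[empty] mem=[0,13,5,0]
After op 7 (push 12): stack=[12] mem=[0,13,5,0]
After op 8 (RCL M1): stack=[12,13] mem=[0,13,5,0]
After op 9 (swap): stack=[13,12] mem=[0,13,5,0]
After op 10 (push 10): stack=[13,12,10] mem=[0,13,5,0]
After op 11 (STO M1): stack=[13,12] mem=[0,10,5,0]
After op 12 (pop): stack=[13] mem=[0,10,5,0]
After op 13 (dup): stack=[13,13] mem=[0,10,5,0]
After op 14 (+): stack=[26] mem=[0,10,5,0]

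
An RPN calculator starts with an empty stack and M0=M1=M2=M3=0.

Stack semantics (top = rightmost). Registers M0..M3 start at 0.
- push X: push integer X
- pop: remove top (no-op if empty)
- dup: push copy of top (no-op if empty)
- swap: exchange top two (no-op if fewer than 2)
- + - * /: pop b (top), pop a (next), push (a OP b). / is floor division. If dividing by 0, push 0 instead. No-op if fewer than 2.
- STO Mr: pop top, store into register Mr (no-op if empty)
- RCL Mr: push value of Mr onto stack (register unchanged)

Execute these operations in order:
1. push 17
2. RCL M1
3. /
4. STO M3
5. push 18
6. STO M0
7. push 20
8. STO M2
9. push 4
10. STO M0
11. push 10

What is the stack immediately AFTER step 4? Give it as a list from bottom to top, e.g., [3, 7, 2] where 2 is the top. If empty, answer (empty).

After op 1 (push 17): stack=[17] mem=[0,0,0,0]
After op 2 (RCL M1): stack=[17,0] mem=[0,0,0,0]
After op 3 (/): stack=[0] mem=[0,0,0,0]
After op 4 (STO M3): stack=[empty] mem=[0,0,0,0]

(empty)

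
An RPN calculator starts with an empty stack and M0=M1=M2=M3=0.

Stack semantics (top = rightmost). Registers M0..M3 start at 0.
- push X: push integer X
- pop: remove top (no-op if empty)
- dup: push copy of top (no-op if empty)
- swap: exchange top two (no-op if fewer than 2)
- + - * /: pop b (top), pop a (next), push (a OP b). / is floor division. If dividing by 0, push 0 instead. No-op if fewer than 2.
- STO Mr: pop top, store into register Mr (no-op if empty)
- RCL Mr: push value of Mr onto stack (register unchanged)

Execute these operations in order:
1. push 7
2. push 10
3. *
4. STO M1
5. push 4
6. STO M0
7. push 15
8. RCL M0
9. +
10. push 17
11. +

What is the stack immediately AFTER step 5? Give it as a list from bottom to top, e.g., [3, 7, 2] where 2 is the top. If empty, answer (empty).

After op 1 (push 7): stack=[7] mem=[0,0,0,0]
After op 2 (push 10): stack=[7,10] mem=[0,0,0,0]
After op 3 (*): stack=[70] mem=[0,0,0,0]
After op 4 (STO M1): stack=[empty] mem=[0,70,0,0]
After op 5 (push 4): stack=[4] mem=[0,70,0,0]

[4]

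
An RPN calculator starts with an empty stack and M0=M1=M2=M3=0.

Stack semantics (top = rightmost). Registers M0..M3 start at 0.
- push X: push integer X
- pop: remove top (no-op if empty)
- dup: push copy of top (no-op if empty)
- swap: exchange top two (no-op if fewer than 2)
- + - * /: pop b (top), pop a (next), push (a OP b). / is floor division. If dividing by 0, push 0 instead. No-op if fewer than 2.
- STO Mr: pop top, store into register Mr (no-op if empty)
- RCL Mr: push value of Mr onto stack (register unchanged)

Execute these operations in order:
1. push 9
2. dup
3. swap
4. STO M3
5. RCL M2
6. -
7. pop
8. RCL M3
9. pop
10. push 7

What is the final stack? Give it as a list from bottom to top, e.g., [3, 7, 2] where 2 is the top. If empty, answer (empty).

After op 1 (push 9): stack=[9] mem=[0,0,0,0]
After op 2 (dup): stack=[9,9] mem=[0,0,0,0]
After op 3 (swap): stack=[9,9] mem=[0,0,0,0]
After op 4 (STO M3): stack=[9] mem=[0,0,0,9]
After op 5 (RCL M2): stack=[9,0] mem=[0,0,0,9]
After op 6 (-): stack=[9] mem=[0,0,0,9]
After op 7 (pop): stack=[empty] mem=[0,0,0,9]
After op 8 (RCL M3): stack=[9] mem=[0,0,0,9]
After op 9 (pop): stack=[empty] mem=[0,0,0,9]
After op 10 (push 7): stack=[7] mem=[0,0,0,9]

Answer: [7]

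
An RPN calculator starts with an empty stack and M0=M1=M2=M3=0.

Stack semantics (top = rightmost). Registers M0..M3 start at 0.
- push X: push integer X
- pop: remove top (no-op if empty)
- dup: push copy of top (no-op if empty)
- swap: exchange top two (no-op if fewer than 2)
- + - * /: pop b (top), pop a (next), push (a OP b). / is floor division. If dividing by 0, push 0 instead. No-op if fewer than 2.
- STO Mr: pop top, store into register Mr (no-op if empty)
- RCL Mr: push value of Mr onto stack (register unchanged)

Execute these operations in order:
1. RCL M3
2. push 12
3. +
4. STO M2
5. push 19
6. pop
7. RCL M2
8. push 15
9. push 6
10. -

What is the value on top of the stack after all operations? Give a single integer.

After op 1 (RCL M3): stack=[0] mem=[0,0,0,0]
After op 2 (push 12): stack=[0,12] mem=[0,0,0,0]
After op 3 (+): stack=[12] mem=[0,0,0,0]
After op 4 (STO M2): stack=[empty] mem=[0,0,12,0]
After op 5 (push 19): stack=[19] mem=[0,0,12,0]
After op 6 (pop): stack=[empty] mem=[0,0,12,0]
After op 7 (RCL M2): stack=[12] mem=[0,0,12,0]
After op 8 (push 15): stack=[12,15] mem=[0,0,12,0]
After op 9 (push 6): stack=[12,15,6] mem=[0,0,12,0]
After op 10 (-): stack=[12,9] mem=[0,0,12,0]

Answer: 9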